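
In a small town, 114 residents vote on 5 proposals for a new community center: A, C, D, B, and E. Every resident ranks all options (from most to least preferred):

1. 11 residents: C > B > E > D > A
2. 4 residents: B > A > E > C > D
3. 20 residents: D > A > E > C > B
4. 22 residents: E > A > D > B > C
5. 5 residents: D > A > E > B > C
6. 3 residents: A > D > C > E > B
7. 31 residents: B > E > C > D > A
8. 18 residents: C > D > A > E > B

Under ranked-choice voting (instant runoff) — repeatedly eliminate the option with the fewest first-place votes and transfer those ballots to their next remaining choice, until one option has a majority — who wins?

Round 1: A 3, C 29, D 25, B 35, E 22. Eliminate A.
Round 2: C 29, D 28, B 35, E 22. Eliminate E.
Round 3: C 29, D 50, B 35. Eliminate C.
Round 4: D 68, B 46. D has a majority.

D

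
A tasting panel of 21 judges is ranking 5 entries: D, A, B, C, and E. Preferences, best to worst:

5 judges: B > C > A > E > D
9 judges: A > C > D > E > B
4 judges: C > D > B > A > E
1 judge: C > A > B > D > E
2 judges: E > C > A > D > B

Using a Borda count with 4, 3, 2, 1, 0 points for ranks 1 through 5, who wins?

C

D: 5·0 + 9·2 + 4·3 + 1·1 + 2·1 = 33
A: 5·2 + 9·4 + 4·1 + 1·3 + 2·2 = 57
B: 5·4 + 9·0 + 4·2 + 1·2 + 2·0 = 30
C: 5·3 + 9·3 + 4·4 + 1·4 + 2·3 = 68
E: 5·1 + 9·1 + 4·0 + 1·0 + 2·4 = 22
C has the highest Borda score (68).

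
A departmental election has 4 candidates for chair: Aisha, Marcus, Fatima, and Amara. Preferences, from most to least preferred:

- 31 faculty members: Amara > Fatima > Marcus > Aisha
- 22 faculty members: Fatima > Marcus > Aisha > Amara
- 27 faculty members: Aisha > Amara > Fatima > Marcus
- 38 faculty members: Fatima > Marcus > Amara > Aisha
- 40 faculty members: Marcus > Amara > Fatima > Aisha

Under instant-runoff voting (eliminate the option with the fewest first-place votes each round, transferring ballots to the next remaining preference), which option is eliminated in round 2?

Marcus

Round 1: Aisha 27, Marcus 40, Fatima 60, Amara 31. Eliminate Aisha.
Round 2: Marcus 40, Fatima 60, Amara 58. Eliminate Marcus.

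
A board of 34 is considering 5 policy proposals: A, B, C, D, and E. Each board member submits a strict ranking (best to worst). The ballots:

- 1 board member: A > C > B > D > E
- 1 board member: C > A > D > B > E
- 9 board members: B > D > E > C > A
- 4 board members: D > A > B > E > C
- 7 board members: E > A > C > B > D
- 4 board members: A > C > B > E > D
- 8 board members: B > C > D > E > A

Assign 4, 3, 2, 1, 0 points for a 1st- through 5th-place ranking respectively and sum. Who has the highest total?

B

A: 1·4 + 1·3 + 9·0 + 4·3 + 7·3 + 4·4 + 8·0 = 56
B: 1·2 + 1·1 + 9·4 + 4·2 + 7·1 + 4·2 + 8·4 = 94
C: 1·3 + 1·4 + 9·1 + 4·0 + 7·2 + 4·3 + 8·3 = 66
D: 1·1 + 1·2 + 9·3 + 4·4 + 7·0 + 4·0 + 8·2 = 62
E: 1·0 + 1·0 + 9·2 + 4·1 + 7·4 + 4·1 + 8·1 = 62
B has the highest Borda score (94).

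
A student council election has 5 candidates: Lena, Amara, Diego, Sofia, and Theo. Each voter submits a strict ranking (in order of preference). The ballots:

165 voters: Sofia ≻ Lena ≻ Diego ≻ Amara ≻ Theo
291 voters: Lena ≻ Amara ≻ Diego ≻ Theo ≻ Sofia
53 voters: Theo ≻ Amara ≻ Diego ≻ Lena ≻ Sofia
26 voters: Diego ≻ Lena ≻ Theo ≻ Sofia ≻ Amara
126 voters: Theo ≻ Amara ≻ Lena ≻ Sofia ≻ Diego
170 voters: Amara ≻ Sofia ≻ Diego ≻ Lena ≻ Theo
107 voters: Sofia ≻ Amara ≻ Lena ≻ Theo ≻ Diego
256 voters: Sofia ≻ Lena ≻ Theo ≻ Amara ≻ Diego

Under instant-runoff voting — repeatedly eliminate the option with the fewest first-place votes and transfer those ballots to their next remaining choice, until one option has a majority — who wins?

Sofia

Round 1: Lena 291, Amara 170, Diego 26, Sofia 528, Theo 179. Eliminate Diego.
Round 2: Lena 317, Amara 170, Sofia 528, Theo 179. Eliminate Amara.
Round 3: Lena 317, Sofia 698, Theo 179. Sofia has a majority.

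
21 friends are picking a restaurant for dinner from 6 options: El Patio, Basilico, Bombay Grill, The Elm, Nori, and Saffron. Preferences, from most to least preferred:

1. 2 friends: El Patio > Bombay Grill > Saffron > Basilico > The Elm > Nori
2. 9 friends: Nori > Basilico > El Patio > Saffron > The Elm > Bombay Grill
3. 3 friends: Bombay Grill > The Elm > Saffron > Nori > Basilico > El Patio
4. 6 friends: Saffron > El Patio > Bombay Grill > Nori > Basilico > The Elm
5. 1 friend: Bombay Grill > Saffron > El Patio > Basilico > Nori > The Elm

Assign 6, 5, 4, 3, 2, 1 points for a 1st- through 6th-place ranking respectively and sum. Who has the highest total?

El Patio: 2·6 + 9·4 + 3·1 + 6·5 + 1·4 = 85
Basilico: 2·3 + 9·5 + 3·2 + 6·2 + 1·3 = 72
Bombay Grill: 2·5 + 9·1 + 3·6 + 6·4 + 1·6 = 67
The Elm: 2·2 + 9·2 + 3·5 + 6·1 + 1·1 = 44
Nori: 2·1 + 9·6 + 3·3 + 6·3 + 1·2 = 85
Saffron: 2·4 + 9·3 + 3·4 + 6·6 + 1·5 = 88
Saffron has the highest Borda score (88).

Saffron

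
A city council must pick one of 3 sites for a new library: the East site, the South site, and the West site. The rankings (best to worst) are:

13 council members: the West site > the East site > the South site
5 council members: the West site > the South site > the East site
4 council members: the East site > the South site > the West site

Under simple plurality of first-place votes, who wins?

the West site

First-place votes: the East site 4, the South site 0, the West site 18.
the West site has the most first-place votes.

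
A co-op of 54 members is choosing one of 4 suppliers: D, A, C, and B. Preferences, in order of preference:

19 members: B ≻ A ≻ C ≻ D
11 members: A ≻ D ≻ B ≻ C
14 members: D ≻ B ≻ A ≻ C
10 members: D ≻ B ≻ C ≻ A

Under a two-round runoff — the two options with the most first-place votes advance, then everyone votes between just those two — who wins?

D

Round 1 first-place votes: D 24, A 11, C 0, B 19.
D and B advance.
Runoff: D is preferred to B by 35 voters; B by 19.
D wins the runoff.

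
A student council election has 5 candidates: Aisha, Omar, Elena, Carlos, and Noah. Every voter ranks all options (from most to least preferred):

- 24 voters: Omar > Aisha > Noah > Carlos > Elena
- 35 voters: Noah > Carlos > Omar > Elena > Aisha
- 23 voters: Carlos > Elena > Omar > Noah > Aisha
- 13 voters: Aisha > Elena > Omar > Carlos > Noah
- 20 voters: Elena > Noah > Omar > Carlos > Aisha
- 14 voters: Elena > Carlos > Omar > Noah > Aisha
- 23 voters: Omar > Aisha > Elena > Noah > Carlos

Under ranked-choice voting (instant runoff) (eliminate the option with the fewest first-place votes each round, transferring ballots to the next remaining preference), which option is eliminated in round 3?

Round 1: Aisha 13, Omar 47, Elena 34, Carlos 23, Noah 35. Eliminate Aisha.
Round 2: Omar 47, Elena 47, Carlos 23, Noah 35. Eliminate Carlos.
Round 3: Omar 47, Elena 70, Noah 35. Eliminate Noah.

Noah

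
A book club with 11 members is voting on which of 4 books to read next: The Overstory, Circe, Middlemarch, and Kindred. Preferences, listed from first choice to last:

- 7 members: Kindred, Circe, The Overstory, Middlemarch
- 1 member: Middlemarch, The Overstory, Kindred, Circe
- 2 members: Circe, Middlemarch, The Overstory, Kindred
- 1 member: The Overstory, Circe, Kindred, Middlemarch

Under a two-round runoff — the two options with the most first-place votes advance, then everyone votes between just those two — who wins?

Round 1 first-place votes: The Overstory 1, Circe 2, Middlemarch 1, Kindred 7.
Kindred and Circe advance.
Runoff: Kindred is preferred to Circe by 8 voters; Circe by 3.
Kindred wins the runoff.

Kindred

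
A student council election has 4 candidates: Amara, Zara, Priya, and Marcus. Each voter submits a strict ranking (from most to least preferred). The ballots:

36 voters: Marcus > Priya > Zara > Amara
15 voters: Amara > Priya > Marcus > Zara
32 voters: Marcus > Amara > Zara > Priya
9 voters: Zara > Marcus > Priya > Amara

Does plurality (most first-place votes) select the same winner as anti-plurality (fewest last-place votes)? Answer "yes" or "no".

Plurality — first-place votes: Amara 15, Zara 9, Priya 0, Marcus 68. Winner: Marcus.
Anti-plurality — last-place votes: Amara 45, Zara 15, Priya 32, Marcus 0. Winner: Marcus.
The two methods agree.

yes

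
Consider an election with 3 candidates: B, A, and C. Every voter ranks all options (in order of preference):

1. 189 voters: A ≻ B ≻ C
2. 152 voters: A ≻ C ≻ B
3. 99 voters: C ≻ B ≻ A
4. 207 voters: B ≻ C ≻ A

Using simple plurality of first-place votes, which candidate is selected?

First-place votes: B 207, A 341, C 99.
A has the most first-place votes.

A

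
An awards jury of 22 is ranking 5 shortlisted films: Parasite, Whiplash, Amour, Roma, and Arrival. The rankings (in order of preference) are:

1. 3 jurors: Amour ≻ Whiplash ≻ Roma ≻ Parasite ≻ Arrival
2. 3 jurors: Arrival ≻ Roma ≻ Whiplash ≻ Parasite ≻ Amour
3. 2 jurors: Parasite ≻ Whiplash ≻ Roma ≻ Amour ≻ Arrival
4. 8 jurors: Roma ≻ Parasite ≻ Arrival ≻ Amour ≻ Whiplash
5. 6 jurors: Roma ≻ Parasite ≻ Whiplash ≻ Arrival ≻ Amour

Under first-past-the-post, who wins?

Roma

First-place votes: Parasite 2, Whiplash 0, Amour 3, Roma 14, Arrival 3.
Roma has the most first-place votes.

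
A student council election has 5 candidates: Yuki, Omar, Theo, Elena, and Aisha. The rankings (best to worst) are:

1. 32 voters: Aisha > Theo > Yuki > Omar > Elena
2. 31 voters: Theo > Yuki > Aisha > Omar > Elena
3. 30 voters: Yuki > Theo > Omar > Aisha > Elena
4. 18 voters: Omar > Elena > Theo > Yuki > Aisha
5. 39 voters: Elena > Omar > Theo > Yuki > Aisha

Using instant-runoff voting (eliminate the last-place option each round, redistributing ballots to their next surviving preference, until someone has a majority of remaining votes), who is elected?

Theo

Round 1: Yuki 30, Omar 18, Theo 31, Elena 39, Aisha 32. Eliminate Omar.
Round 2: Yuki 30, Theo 31, Elena 57, Aisha 32. Eliminate Yuki.
Round 3: Theo 61, Elena 57, Aisha 32. Eliminate Aisha.
Round 4: Theo 93, Elena 57. Theo has a majority.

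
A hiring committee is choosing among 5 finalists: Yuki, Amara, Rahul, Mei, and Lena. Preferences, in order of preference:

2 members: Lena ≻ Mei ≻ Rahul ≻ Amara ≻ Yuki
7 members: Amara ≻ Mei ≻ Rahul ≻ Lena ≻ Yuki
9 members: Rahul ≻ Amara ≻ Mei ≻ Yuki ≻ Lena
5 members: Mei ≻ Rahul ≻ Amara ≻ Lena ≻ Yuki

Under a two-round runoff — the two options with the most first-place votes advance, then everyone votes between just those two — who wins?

Rahul

Round 1 first-place votes: Yuki 0, Amara 7, Rahul 9, Mei 5, Lena 2.
Rahul and Amara advance.
Runoff: Rahul is preferred to Amara by 16 voters; Amara by 7.
Rahul wins the runoff.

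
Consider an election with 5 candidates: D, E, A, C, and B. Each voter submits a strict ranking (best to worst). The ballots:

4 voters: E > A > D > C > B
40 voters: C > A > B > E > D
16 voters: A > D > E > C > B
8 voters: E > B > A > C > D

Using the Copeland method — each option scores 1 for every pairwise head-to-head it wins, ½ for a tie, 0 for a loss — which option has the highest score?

C

D: loses to E, A, C, and B → score 0.
E: beats D; loses to A, C, and B → score 1.
A: beats D, E, and B; loses to C → score 3.
C: beats D, E, A, and B → score 4.
B: beats D and E; loses to A and C → score 2.
C has the best pairwise record.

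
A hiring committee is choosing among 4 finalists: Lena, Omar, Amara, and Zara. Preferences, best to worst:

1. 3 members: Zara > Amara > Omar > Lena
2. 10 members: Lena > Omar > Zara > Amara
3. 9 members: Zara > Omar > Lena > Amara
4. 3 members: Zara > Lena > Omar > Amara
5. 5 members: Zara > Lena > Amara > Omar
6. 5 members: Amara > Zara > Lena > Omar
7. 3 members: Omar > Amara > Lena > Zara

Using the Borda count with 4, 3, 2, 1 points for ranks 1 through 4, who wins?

Zara

Lena: 3·1 + 10·4 + 9·2 + 3·3 + 5·3 + 5·2 + 3·2 = 101
Omar: 3·2 + 10·3 + 9·3 + 3·2 + 5·1 + 5·1 + 3·4 = 91
Amara: 3·3 + 10·1 + 9·1 + 3·1 + 5·2 + 5·4 + 3·3 = 70
Zara: 3·4 + 10·2 + 9·4 + 3·4 + 5·4 + 5·3 + 3·1 = 118
Zara has the highest Borda score (118).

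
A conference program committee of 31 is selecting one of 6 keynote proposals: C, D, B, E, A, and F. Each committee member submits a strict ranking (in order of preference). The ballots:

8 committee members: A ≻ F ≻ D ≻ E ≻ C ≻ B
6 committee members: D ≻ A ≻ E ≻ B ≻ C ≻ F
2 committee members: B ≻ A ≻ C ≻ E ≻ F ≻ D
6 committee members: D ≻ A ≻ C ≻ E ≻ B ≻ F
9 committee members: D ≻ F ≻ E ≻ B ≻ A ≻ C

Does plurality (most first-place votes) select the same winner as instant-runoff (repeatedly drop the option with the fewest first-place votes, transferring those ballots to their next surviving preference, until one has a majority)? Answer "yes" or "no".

yes

Plurality — first-place votes: C 0, D 21, B 2, E 0, A 8, F 0. Winner: D.
Instant-runoff — R1 C 0, D 21, B 2, E 0, A 8, F 0 (D winner). Winner: D.
The two methods agree.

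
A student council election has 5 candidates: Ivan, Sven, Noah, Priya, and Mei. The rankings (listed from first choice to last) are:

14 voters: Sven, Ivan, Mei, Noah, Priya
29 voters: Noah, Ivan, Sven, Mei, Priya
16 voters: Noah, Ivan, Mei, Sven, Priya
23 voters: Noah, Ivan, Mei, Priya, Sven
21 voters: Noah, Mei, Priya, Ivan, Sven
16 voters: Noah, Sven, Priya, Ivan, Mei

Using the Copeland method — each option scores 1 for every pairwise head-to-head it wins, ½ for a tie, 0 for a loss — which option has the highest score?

Ivan: beats Sven, Priya, and Mei; loses to Noah → score 3.
Sven: beats Priya; loses to Ivan, Noah, and Mei → score 1.
Noah: beats Ivan, Sven, Priya, and Mei → score 4.
Priya: loses to Ivan, Sven, Noah, and Mei → score 0.
Mei: beats Sven and Priya; loses to Ivan and Noah → score 2.
Noah has the best pairwise record.

Noah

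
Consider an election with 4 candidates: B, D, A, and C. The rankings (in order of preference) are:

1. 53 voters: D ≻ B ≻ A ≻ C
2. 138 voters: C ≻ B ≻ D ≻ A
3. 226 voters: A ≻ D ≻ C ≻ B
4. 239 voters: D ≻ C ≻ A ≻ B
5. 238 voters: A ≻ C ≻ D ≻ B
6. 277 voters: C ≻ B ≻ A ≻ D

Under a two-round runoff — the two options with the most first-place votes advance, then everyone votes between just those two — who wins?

Round 1 first-place votes: B 0, D 292, A 464, C 415.
A and C advance.
Runoff: A is preferred to C by 517 voters; C by 654.
C wins the runoff.

C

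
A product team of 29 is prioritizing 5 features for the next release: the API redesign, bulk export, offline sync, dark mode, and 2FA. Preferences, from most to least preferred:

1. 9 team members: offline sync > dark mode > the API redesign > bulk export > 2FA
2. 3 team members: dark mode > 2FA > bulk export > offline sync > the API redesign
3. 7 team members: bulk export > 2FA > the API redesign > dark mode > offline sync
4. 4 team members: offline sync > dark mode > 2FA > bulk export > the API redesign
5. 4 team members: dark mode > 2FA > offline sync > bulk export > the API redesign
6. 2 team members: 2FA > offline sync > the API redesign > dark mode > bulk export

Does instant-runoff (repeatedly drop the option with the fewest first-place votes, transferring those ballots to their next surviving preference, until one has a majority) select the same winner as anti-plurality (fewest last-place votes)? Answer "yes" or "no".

no

Instant-runoff — R1 the API redesign 0, bulk export 7, offline sync 13, dark mode 7, 2FA 2 (the API redesign out); R2 bulk export 7, offline sync 13, dark mode 7, 2FA 2 (2FA out); R3 bulk export 7, offline sync 15, dark mode 7 (offline sync winner). Winner: offline sync.
Anti-plurality — last-place votes: the API redesign 11, bulk export 2, offline sync 7, dark mode 0, 2FA 9. Winner: dark mode.
The two methods disagree.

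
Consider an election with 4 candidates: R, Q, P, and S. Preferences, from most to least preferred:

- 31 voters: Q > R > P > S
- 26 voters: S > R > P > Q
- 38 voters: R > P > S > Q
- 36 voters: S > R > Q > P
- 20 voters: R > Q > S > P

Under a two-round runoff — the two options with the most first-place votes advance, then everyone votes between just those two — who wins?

R

Round 1 first-place votes: R 58, Q 31, P 0, S 62.
S and R advance.
Runoff: S is preferred to R by 62 voters; R by 89.
R wins the runoff.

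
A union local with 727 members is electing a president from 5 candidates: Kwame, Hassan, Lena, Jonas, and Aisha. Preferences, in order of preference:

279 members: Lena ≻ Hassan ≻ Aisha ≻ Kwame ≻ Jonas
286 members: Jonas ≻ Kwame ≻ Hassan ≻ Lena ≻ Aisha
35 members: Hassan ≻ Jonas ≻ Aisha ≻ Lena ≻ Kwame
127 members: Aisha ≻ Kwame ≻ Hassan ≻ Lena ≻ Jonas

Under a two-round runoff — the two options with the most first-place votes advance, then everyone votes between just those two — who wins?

Lena

Round 1 first-place votes: Kwame 0, Hassan 35, Lena 279, Jonas 286, Aisha 127.
Jonas and Lena advance.
Runoff: Jonas is preferred to Lena by 321 voters; Lena by 406.
Lena wins the runoff.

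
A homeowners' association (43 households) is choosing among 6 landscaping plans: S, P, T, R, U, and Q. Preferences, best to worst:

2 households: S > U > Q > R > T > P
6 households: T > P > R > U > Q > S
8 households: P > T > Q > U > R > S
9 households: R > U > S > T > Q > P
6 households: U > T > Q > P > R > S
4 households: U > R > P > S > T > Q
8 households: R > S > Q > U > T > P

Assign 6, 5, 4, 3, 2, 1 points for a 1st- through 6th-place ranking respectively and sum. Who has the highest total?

U

S: 2·6 + 6·1 + 8·1 + 9·4 + 6·1 + 4·3 + 8·5 = 120
P: 2·1 + 6·5 + 8·6 + 9·1 + 6·3 + 4·4 + 8·1 = 131
T: 2·2 + 6·6 + 8·5 + 9·3 + 6·5 + 4·2 + 8·2 = 161
R: 2·3 + 6·4 + 8·2 + 9·6 + 6·2 + 4·5 + 8·6 = 180
U: 2·5 + 6·3 + 8·3 + 9·5 + 6·6 + 4·6 + 8·3 = 181
Q: 2·4 + 6·2 + 8·4 + 9·2 + 6·4 + 4·1 + 8·4 = 130
U has the highest Borda score (181).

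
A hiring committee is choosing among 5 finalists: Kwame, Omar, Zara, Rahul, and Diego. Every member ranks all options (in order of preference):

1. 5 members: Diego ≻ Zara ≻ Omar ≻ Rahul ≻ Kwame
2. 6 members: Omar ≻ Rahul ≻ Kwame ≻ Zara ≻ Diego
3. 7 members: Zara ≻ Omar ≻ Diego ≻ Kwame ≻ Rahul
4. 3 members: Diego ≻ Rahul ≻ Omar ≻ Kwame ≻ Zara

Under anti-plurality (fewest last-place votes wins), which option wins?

Last-place votes: Kwame 5, Omar 0, Zara 3, Rahul 7, Diego 6.
Omar is ranked last by the fewest voters, so Omar wins.

Omar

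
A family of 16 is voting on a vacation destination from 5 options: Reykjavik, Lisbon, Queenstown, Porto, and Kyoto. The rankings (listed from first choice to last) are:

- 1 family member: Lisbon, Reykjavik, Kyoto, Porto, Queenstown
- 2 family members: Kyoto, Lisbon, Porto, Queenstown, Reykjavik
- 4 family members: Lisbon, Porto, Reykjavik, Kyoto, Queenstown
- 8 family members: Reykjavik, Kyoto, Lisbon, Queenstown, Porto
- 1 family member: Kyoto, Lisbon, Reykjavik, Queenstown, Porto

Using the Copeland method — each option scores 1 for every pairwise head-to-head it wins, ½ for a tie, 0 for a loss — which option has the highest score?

Reykjavik: beats Queenstown, Porto, and Kyoto; ties Lisbon → score 3.5.
Lisbon: beats Queenstown and Porto; ties Reykjavik; loses to Kyoto → score 2.5.
Queenstown: beats Porto; loses to Reykjavik, Lisbon, and Kyoto → score 1.
Porto: loses to Reykjavik, Lisbon, Queenstown, and Kyoto → score 0.
Kyoto: beats Lisbon, Queenstown, and Porto; loses to Reykjavik → score 3.
Reykjavik has the best pairwise record.

Reykjavik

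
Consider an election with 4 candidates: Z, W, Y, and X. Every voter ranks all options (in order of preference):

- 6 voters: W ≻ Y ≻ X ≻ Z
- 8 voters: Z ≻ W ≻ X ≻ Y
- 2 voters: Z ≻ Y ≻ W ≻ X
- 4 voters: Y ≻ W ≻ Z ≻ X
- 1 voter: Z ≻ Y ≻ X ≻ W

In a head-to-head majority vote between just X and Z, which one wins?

Voters preferring X to Z: 6; preferring Z to X: 15.
Z wins the head-to-head.

Z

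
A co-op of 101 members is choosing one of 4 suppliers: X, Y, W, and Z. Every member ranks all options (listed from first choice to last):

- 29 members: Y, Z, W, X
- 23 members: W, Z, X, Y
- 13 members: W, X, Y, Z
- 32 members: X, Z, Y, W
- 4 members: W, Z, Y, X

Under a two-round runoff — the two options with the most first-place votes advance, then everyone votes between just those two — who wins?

W

Round 1 first-place votes: X 32, Y 29, W 40, Z 0.
W and X advance.
Runoff: W is preferred to X by 69 voters; X by 32.
W wins the runoff.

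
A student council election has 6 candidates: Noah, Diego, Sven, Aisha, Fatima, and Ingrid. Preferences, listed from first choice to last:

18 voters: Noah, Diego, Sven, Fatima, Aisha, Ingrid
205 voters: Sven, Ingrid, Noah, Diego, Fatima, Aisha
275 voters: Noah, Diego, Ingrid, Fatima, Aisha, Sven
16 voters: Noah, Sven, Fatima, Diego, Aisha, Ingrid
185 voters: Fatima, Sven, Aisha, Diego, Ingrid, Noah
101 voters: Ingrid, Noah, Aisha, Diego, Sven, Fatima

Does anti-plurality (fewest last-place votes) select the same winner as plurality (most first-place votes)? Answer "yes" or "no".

Anti-plurality — last-place votes: Noah 185, Diego 0, Sven 275, Aisha 205, Fatima 101, Ingrid 34. Winner: Diego.
Plurality — first-place votes: Noah 309, Diego 0, Sven 205, Aisha 0, Fatima 185, Ingrid 101. Winner: Noah.
The two methods disagree.

no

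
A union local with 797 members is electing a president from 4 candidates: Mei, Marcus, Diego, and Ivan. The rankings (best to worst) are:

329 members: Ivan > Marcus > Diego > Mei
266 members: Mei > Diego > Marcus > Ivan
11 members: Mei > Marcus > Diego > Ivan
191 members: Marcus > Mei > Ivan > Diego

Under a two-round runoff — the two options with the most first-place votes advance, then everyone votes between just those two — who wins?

Round 1 first-place votes: Mei 277, Marcus 191, Diego 0, Ivan 329.
Ivan and Mei advance.
Runoff: Ivan is preferred to Mei by 329 voters; Mei by 468.
Mei wins the runoff.

Mei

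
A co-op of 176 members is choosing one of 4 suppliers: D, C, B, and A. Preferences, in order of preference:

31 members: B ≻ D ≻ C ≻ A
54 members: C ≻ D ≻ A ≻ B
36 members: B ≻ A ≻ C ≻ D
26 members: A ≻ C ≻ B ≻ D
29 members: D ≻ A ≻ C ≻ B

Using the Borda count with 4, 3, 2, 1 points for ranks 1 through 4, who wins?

C

D: 31·3 + 54·3 + 36·1 + 26·1 + 29·4 = 433
C: 31·2 + 54·4 + 36·2 + 26·3 + 29·2 = 486
B: 31·4 + 54·1 + 36·4 + 26·2 + 29·1 = 403
A: 31·1 + 54·2 + 36·3 + 26·4 + 29·3 = 438
C has the highest Borda score (486).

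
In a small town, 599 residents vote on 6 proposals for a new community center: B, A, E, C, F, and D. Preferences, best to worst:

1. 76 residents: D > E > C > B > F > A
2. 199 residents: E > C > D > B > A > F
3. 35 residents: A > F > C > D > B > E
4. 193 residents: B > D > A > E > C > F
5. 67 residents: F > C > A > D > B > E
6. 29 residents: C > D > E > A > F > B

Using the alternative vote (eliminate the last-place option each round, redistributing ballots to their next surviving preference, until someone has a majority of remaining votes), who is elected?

D

Round 1: B 193, A 35, E 199, C 29, F 67, D 76. Eliminate C.
Round 2: B 193, A 35, E 199, F 67, D 105. Eliminate A.
Round 3: B 193, E 199, F 102, D 105. Eliminate F.
Round 4: B 193, E 199, D 207. Eliminate B.
Round 5: E 199, D 400. D has a majority.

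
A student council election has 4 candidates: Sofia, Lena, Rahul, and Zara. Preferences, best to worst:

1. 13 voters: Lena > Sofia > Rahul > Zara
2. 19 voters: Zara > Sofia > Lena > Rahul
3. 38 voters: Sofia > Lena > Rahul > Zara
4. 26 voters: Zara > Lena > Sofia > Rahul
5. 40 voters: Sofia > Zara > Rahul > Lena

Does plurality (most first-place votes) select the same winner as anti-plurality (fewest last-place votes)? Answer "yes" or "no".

yes

Plurality — first-place votes: Sofia 78, Lena 13, Rahul 0, Zara 45. Winner: Sofia.
Anti-plurality — last-place votes: Sofia 0, Lena 40, Rahul 45, Zara 51. Winner: Sofia.
The two methods agree.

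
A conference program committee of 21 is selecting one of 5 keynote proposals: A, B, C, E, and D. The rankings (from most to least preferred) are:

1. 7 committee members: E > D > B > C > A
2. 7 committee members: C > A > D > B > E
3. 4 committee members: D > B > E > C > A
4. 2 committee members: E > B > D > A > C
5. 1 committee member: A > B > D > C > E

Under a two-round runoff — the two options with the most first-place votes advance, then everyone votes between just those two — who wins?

Round 1 first-place votes: A 1, B 0, C 7, E 9, D 4.
E and C advance.
Runoff: E is preferred to C by 13 voters; C by 8.
E wins the runoff.

E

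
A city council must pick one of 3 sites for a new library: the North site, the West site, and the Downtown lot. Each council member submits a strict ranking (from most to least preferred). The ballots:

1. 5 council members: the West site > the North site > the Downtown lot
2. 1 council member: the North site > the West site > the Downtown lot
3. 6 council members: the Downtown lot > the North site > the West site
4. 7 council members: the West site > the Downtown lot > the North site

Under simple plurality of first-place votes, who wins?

the West site

First-place votes: the North site 1, the West site 12, the Downtown lot 6.
the West site has the most first-place votes.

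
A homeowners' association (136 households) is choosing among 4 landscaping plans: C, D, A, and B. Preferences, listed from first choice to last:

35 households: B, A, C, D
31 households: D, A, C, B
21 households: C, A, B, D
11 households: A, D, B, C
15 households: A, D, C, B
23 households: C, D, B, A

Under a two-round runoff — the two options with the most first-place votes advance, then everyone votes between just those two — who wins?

C

Round 1 first-place votes: C 44, D 31, A 26, B 35.
C and B advance.
Runoff: C is preferred to B by 90 voters; B by 46.
C wins the runoff.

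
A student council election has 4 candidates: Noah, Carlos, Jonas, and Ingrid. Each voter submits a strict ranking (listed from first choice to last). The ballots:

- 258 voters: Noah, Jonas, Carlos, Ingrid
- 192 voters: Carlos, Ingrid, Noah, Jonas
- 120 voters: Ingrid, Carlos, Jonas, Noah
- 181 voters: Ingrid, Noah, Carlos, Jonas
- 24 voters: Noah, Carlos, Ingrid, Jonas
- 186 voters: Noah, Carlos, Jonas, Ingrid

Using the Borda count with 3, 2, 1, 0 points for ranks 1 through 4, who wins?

Noah: 258·3 + 192·1 + 120·0 + 181·2 + 24·3 + 186·3 = 1958
Carlos: 258·1 + 192·3 + 120·2 + 181·1 + 24·2 + 186·2 = 1675
Jonas: 258·2 + 192·0 + 120·1 + 181·0 + 24·0 + 186·1 = 822
Ingrid: 258·0 + 192·2 + 120·3 + 181·3 + 24·1 + 186·0 = 1311
Noah has the highest Borda score (1958).

Noah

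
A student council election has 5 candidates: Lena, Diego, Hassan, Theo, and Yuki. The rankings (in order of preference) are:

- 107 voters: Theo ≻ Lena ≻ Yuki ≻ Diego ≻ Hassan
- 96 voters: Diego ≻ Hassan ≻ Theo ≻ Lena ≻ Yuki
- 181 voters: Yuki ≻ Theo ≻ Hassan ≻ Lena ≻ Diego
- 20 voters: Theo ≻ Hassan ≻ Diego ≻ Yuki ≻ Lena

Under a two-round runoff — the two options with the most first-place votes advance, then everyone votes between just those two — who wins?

Round 1 first-place votes: Lena 0, Diego 96, Hassan 0, Theo 127, Yuki 181.
Yuki and Theo advance.
Runoff: Yuki is preferred to Theo by 181 voters; Theo by 223.
Theo wins the runoff.

Theo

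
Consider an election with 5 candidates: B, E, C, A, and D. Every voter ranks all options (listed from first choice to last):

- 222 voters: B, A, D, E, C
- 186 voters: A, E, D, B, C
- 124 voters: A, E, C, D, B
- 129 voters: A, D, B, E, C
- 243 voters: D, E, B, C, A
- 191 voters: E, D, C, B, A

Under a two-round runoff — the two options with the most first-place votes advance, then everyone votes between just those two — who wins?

A

Round 1 first-place votes: B 222, E 191, C 0, A 439, D 243.
A and D advance.
Runoff: A is preferred to D by 661 voters; D by 434.
A wins the runoff.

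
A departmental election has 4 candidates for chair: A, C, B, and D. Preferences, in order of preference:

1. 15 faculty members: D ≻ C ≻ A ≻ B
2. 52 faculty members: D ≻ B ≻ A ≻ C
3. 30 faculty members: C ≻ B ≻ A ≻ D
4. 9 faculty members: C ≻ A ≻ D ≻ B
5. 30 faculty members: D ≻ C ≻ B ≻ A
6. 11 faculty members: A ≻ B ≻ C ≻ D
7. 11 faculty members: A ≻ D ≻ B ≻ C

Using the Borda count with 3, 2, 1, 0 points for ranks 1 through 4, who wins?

A: 15·1 + 52·1 + 30·1 + 9·2 + 30·0 + 11·3 + 11·3 = 181
C: 15·2 + 52·0 + 30·3 + 9·3 + 30·2 + 11·1 + 11·0 = 218
B: 15·0 + 52·2 + 30·2 + 9·0 + 30·1 + 11·2 + 11·1 = 227
D: 15·3 + 52·3 + 30·0 + 9·1 + 30·3 + 11·0 + 11·2 = 322
D has the highest Borda score (322).

D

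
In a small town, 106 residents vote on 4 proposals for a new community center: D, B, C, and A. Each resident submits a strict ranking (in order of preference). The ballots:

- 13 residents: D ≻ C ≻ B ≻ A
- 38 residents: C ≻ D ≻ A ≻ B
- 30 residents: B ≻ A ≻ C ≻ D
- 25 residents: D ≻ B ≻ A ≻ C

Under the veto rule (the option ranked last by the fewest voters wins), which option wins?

A

Last-place votes: D 30, B 38, C 25, A 13.
A is ranked last by the fewest voters, so A wins.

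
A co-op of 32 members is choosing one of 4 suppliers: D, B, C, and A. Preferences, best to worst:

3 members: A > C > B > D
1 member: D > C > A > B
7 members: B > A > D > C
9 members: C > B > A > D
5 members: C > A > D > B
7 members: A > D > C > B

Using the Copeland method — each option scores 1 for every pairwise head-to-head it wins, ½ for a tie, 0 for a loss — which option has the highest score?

A

D: loses to B, C, and A → score 0.
B: beats D; ties A; loses to C → score 1.5.
C: beats D and B; loses to A → score 2.
A: beats D and C; ties B → score 2.5.
A has the best pairwise record.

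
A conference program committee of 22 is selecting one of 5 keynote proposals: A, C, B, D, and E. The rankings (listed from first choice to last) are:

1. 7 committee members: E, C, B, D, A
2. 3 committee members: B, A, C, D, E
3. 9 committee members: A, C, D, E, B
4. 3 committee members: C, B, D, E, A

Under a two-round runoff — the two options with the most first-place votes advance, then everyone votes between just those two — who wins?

A

Round 1 first-place votes: A 9, C 3, B 3, D 0, E 7.
A and E advance.
Runoff: A is preferred to E by 12 voters; E by 10.
A wins the runoff.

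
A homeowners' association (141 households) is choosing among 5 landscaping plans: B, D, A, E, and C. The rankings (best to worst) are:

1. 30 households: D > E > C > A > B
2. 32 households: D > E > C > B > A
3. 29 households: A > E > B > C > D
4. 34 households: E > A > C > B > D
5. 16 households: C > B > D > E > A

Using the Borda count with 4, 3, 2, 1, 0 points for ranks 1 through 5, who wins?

B: 30·0 + 32·1 + 29·2 + 34·1 + 16·3 = 172
D: 30·4 + 32·4 + 29·0 + 34·0 + 16·2 = 280
A: 30·1 + 32·0 + 29·4 + 34·3 + 16·0 = 248
E: 30·3 + 32·3 + 29·3 + 34·4 + 16·1 = 425
C: 30·2 + 32·2 + 29·1 + 34·2 + 16·4 = 285
E has the highest Borda score (425).

E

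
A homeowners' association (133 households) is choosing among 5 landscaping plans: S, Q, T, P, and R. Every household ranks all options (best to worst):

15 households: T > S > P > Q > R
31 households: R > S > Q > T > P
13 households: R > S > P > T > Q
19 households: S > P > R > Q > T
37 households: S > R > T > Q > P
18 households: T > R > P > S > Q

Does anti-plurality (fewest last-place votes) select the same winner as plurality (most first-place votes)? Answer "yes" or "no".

Anti-plurality — last-place votes: S 0, Q 31, T 19, P 68, R 15. Winner: S.
Plurality — first-place votes: S 56, Q 0, T 33, P 0, R 44. Winner: S.
The two methods agree.

yes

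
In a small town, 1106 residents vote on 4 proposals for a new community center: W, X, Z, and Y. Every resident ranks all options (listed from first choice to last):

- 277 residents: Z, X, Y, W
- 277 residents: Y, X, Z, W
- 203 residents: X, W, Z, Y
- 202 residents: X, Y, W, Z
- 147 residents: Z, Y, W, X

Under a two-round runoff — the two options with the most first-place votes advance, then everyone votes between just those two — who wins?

Round 1 first-place votes: W 0, X 405, Z 424, Y 277.
Z and X advance.
Runoff: Z is preferred to X by 424 voters; X by 682.
X wins the runoff.

X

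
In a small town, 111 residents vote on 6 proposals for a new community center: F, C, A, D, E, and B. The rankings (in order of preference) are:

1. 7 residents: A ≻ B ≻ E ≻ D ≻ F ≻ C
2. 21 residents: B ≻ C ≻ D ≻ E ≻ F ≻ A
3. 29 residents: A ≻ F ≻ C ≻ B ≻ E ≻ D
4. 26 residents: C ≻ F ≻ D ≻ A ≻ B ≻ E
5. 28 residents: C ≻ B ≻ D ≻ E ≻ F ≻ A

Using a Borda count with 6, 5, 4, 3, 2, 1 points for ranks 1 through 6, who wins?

F: 7·2 + 21·2 + 29·5 + 26·5 + 28·2 = 387
C: 7·1 + 21·5 + 29·4 + 26·6 + 28·6 = 552
A: 7·6 + 21·1 + 29·6 + 26·3 + 28·1 = 343
D: 7·3 + 21·4 + 29·1 + 26·4 + 28·4 = 350
E: 7·4 + 21·3 + 29·2 + 26·1 + 28·3 = 259
B: 7·5 + 21·6 + 29·3 + 26·2 + 28·5 = 440
C has the highest Borda score (552).

C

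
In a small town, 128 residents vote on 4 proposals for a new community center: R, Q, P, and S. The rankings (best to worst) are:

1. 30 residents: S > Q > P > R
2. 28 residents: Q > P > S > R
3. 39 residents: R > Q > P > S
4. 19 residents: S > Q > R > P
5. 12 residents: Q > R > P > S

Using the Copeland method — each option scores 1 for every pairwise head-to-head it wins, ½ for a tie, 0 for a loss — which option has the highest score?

Q

R: beats P; loses to Q and S → score 1.
Q: beats R, P, and S → score 3.
P: beats S; loses to R and Q → score 1.
S: beats R; loses to Q and P → score 1.
Q has the best pairwise record.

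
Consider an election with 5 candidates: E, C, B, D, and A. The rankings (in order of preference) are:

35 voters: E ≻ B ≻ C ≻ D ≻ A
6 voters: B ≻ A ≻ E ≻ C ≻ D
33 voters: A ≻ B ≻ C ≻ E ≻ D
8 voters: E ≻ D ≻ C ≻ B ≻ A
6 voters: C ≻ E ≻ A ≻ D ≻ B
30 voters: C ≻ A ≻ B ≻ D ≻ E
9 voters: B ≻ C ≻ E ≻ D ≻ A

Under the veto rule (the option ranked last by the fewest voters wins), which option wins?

C

Last-place votes: E 30, C 0, B 6, D 39, A 52.
C is ranked last by the fewest voters, so C wins.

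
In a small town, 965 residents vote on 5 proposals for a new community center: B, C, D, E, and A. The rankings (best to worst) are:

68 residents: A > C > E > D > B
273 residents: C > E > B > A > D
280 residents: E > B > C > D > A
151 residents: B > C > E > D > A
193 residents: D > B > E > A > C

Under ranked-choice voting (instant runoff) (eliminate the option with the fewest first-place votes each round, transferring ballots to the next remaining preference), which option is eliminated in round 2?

Round 1: B 151, C 273, D 193, E 280, A 68. Eliminate A.
Round 2: B 151, C 341, D 193, E 280. Eliminate B.

B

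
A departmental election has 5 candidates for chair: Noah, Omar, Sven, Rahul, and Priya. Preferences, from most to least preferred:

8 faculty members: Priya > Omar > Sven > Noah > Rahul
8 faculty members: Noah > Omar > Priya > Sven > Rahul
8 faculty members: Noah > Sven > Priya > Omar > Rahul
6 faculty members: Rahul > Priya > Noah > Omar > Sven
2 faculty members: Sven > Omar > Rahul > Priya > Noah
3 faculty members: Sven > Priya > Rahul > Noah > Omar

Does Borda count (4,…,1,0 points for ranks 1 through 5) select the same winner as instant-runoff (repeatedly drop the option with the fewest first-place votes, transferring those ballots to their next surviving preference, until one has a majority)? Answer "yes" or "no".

yes

Borda — scores: Noah 87, Omar 68, Sven 68, Rahul 34, Priya 93. Winner: Priya.
Instant-runoff — R1 Noah 16, Omar 0, Sven 5, Rahul 6, Priya 8 (Omar out); R2 Noah 16, Sven 5, Rahul 6, Priya 8 (Sven out); R3 Noah 16, Rahul 8, Priya 11 (Rahul out); R4 Noah 16, Priya 19 (Priya winner). Winner: Priya.
The two methods agree.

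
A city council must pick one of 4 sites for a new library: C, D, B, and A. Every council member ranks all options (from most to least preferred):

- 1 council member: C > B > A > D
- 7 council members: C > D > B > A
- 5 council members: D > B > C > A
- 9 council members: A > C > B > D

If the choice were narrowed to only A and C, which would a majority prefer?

Voters preferring A to C: 9; preferring C to A: 13.
C wins the head-to-head.

C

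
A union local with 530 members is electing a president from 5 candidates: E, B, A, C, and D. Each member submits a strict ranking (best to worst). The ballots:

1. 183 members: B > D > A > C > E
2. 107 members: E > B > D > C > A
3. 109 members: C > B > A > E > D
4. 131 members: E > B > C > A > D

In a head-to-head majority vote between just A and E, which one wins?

Voters preferring A to E: 292; preferring E to A: 238.
A wins the head-to-head.

A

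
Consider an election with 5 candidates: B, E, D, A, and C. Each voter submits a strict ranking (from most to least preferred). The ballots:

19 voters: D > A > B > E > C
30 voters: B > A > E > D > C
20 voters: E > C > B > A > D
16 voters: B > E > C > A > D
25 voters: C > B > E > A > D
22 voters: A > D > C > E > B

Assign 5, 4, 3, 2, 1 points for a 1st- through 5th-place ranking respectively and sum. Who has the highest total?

B

B: 19·3 + 30·5 + 20·3 + 16·5 + 25·4 + 22·1 = 469
E: 19·2 + 30·3 + 20·5 + 16·4 + 25·3 + 22·2 = 411
D: 19·5 + 30·2 + 20·1 + 16·1 + 25·1 + 22·4 = 304
A: 19·4 + 30·4 + 20·2 + 16·2 + 25·2 + 22·5 = 428
C: 19·1 + 30·1 + 20·4 + 16·3 + 25·5 + 22·3 = 368
B has the highest Borda score (469).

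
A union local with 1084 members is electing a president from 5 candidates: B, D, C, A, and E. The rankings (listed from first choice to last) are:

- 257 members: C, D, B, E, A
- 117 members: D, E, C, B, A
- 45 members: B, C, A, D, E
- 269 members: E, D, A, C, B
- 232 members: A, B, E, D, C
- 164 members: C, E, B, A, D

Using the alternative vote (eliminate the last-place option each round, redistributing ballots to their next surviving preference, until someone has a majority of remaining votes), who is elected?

Round 1: B 45, D 117, C 421, A 232, E 269. Eliminate B.
Round 2: D 117, C 466, A 232, E 269. Eliminate D.
Round 3: C 466, A 232, E 386. Eliminate A.
Round 4: C 466, E 618. E has a majority.

E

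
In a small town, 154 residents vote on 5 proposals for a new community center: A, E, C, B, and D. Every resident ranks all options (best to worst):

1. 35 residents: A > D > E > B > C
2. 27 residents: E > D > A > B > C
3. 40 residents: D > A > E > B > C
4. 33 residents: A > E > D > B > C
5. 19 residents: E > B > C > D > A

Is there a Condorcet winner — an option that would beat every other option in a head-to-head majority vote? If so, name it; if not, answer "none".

Checking pairwise contests:
D beats A 86–68.
A beats E 108–46.
A beats C 135–19.
A beats B 135–19.
E beats D 79–75.
Every option loses at least one head-to-head, so there is no Condorcet winner.

none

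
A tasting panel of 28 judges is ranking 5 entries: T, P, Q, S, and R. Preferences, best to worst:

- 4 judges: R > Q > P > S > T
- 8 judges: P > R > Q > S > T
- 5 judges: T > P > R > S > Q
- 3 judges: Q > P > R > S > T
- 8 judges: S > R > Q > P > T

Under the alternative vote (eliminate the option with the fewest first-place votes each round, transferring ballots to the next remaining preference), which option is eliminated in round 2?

Round 1: T 5, P 8, Q 3, S 8, R 4. Eliminate Q.
Round 2: T 5, P 11, S 8, R 4. Eliminate R.

R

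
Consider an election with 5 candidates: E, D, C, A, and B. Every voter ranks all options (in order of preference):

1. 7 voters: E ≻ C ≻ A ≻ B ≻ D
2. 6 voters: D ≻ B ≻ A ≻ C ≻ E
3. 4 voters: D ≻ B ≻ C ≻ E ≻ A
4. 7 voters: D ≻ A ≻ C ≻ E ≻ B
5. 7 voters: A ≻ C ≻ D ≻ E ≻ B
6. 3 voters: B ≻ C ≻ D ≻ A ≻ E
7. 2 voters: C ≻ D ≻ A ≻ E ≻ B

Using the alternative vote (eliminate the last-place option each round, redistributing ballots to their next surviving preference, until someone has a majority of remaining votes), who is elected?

D

Round 1: E 7, D 17, C 2, A 7, B 3. Eliminate C.
Round 2: E 7, D 19, A 7, B 3. D has a majority.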